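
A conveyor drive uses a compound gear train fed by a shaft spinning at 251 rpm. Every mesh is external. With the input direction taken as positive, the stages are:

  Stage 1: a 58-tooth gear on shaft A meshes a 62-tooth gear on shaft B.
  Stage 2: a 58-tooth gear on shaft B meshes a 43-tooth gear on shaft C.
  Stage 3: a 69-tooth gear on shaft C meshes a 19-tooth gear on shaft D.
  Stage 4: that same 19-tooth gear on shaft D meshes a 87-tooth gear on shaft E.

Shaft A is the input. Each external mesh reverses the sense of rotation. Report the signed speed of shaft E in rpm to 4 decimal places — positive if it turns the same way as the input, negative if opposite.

+251.1883 rpm (same as input, |ω| = 251.1883 rpm)

Stage 1 [58T→62T]: ω = 251.0000×58/62 = 234.8065 rpm, dir flips to −; running = −234.8065
Stage 2 [58T→43T]: ω = 234.8065×58/43 = 316.7157 rpm, dir flips to +; running = +316.7157
Stage 3 [69T→19T]: ω = 316.7157×69/19 = 1150.1780 rpm, dir flips to −; running = −1150.1780
Stage 4 [19T→87T]: ω = 1150.1780×19/87 = 251.1883 rpm, dir flips to +; running = +251.1883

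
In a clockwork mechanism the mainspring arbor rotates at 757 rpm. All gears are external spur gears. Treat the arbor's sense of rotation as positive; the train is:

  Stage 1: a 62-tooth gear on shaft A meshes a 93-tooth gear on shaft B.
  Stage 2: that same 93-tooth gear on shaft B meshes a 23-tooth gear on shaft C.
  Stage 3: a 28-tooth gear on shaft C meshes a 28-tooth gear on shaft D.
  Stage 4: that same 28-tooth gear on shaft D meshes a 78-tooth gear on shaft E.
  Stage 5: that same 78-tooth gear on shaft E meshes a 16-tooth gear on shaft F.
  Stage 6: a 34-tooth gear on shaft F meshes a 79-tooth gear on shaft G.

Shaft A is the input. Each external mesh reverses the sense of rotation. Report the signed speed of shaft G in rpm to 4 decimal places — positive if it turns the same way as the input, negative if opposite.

+1536.9141 rpm (same as input, |ω| = 1536.9141 rpm)

Stage 1 [62T→93T]: ω = 757.0000×62/93 = 504.6667 rpm, dir flips to −; running = −504.6667
Stage 2 [93T→23T]: ω = 504.6667×93/23 = 2040.6087 rpm, dir flips to +; running = +2040.6087
Stage 3 [28T→28T]: ω = 2040.6087×28/28 = 2040.6087 rpm, dir flips to −; running = −2040.6087
Stage 4 [28T→78T]: ω = 2040.6087×28/78 = 732.5262 rpm, dir flips to +; running = +732.5262
Stage 5 [78T→16T]: ω = 732.5262×78/16 = 3571.0652 rpm, dir flips to −; running = −3571.0652
Stage 6 [34T→79T]: ω = 3571.0652×34/79 = 1536.9141 rpm, dir flips to +; running = +1536.9141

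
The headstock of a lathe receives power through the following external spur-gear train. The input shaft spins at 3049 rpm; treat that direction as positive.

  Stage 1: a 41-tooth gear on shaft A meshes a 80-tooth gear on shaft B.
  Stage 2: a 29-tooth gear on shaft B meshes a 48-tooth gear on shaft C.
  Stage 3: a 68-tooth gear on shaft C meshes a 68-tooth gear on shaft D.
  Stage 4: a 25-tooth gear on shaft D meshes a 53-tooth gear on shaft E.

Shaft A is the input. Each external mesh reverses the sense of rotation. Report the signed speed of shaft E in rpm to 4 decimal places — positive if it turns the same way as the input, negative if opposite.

Stage 1 [41T→80T]: ω = 3049.0000×41/80 = 1562.6125 rpm, dir flips to −; running = −1562.6125
Stage 2 [29T→48T]: ω = 1562.6125×29/48 = 944.0784 rpm, dir flips to +; running = +944.0784
Stage 3 [68T→68T]: ω = 944.0784×68/68 = 944.0784 rpm, dir flips to −; running = −944.0784
Stage 4 [25T→53T]: ω = 944.0784×25/53 = 445.3200 rpm, dir flips to +; running = +445.3200

+445.3200 rpm (same as input, |ω| = 445.3200 rpm)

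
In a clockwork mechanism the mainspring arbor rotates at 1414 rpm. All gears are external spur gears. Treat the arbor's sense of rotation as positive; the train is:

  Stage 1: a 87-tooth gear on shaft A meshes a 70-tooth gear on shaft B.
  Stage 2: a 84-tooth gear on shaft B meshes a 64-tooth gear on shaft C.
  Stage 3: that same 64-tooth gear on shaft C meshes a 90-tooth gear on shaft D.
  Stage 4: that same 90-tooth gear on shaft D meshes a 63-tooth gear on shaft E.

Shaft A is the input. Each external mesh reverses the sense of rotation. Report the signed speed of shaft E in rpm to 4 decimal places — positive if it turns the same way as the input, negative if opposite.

Stage 1 [87T→70T]: ω = 1414.0000×87/70 = 1757.4000 rpm, dir flips to −; running = −1757.4000
Stage 2 [84T→64T]: ω = 1757.4000×84/64 = 2306.5875 rpm, dir flips to +; running = +2306.5875
Stage 3 [64T→90T]: ω = 2306.5875×64/90 = 1640.2400 rpm, dir flips to −; running = −1640.2400
Stage 4 [90T→63T]: ω = 1640.2400×90/63 = 2343.2000 rpm, dir flips to +; running = +2343.2000

+2343.2000 rpm (same as input, |ω| = 2343.2000 rpm)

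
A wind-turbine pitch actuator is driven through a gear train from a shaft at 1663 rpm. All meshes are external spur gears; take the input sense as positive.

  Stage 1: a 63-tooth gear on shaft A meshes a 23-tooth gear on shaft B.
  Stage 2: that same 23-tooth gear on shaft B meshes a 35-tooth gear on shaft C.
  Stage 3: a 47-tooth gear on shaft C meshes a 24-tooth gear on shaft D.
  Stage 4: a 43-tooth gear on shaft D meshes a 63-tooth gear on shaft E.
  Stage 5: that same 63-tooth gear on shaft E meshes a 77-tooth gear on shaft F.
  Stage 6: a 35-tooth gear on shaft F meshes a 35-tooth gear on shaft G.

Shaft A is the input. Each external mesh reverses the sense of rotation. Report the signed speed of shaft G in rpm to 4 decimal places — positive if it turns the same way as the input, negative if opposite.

+3273.6263 rpm (same as input, |ω| = 3273.6263 rpm)

Stage 1 [63T→23T]: ω = 1663.0000×63/23 = 4555.1739 rpm, dir flips to −; running = −4555.1739
Stage 2 [23T→35T]: ω = 4555.1739×23/35 = 2993.4000 rpm, dir flips to +; running = +2993.4000
Stage 3 [47T→24T]: ω = 2993.4000×47/24 = 5862.0750 rpm, dir flips to −; running = −5862.0750
Stage 4 [43T→63T]: ω = 5862.0750×43/63 = 4001.0988 rpm, dir flips to +; running = +4001.0988
Stage 5 [63T→77T]: ω = 4001.0988×63/77 = 3273.6263 rpm, dir flips to −; running = −3273.6263
Stage 6 [35T→35T]: ω = 3273.6263×35/35 = 3273.6263 rpm, dir flips to +; running = +3273.6263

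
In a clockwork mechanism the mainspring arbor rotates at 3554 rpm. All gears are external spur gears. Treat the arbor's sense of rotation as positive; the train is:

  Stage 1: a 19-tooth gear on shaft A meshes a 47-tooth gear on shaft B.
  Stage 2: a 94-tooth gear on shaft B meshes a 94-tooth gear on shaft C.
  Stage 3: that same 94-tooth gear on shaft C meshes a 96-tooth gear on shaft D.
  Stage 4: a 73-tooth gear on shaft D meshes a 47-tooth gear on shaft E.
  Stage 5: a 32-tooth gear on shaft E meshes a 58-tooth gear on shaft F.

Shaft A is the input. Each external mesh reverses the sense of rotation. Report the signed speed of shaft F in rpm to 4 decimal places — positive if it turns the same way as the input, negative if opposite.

-1205.5265 rpm (opposite to input, |ω| = 1205.5265 rpm)

Stage 1 [19T→47T]: ω = 3554.0000×19/47 = 1436.7234 rpm, dir flips to −; running = −1436.7234
Stage 2 [94T→94T]: ω = 1436.7234×94/94 = 1436.7234 rpm, dir flips to +; running = +1436.7234
Stage 3 [94T→96T]: ω = 1436.7234×94/96 = 1406.7917 rpm, dir flips to −; running = −1406.7917
Stage 4 [73T→47T]: ω = 1406.7917×73/47 = 2185.0168 rpm, dir flips to +; running = +2185.0168
Stage 5 [32T→58T]: ω = 2185.0168×32/58 = 1205.5265 rpm, dir flips to −; running = −1205.5265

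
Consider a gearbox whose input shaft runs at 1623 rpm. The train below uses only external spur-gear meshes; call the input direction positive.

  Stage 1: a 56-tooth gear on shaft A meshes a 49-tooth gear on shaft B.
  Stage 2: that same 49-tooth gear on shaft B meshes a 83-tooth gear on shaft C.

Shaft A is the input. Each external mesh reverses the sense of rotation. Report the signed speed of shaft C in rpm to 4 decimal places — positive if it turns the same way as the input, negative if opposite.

Stage 1 [56T→49T]: ω = 1623.0000×56/49 = 1854.8571 rpm, dir flips to −; running = −1854.8571
Stage 2 [49T→83T]: ω = 1854.8571×49/83 = 1095.0361 rpm, dir flips to +; running = +1095.0361

+1095.0361 rpm (same as input, |ω| = 1095.0361 rpm)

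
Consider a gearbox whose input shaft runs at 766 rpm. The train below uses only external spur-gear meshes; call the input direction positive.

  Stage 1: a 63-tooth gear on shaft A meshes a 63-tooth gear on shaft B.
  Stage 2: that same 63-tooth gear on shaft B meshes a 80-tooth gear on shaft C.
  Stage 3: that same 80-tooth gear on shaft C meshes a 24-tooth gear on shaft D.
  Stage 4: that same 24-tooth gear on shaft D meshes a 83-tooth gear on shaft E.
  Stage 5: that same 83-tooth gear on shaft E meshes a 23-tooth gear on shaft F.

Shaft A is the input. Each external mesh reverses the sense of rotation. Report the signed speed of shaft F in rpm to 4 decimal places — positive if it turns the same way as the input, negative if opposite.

Stage 1 [63T→63T]: ω = 766.0000×63/63 = 766.0000 rpm, dir flips to −; running = −766.0000
Stage 2 [63T→80T]: ω = 766.0000×63/80 = 603.2250 rpm, dir flips to +; running = +603.2250
Stage 3 [80T→24T]: ω = 603.2250×80/24 = 2010.7500 rpm, dir flips to −; running = −2010.7500
Stage 4 [24T→83T]: ω = 2010.7500×24/83 = 581.4217 rpm, dir flips to +; running = +581.4217
Stage 5 [83T→23T]: ω = 581.4217×83/23 = 2098.1739 rpm, dir flips to −; running = −2098.1739

-2098.1739 rpm (opposite to input, |ω| = 2098.1739 rpm)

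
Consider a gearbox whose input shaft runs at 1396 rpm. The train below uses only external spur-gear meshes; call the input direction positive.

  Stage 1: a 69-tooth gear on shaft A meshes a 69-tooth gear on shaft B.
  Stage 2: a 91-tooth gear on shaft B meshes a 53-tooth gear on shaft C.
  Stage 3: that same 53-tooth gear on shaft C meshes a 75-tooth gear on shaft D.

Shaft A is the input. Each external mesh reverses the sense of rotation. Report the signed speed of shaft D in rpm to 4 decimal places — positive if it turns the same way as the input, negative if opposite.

-1693.8133 rpm (opposite to input, |ω| = 1693.8133 rpm)

Stage 1 [69T→69T]: ω = 1396.0000×69/69 = 1396.0000 rpm, dir flips to −; running = −1396.0000
Stage 2 [91T→53T]: ω = 1396.0000×91/53 = 2396.9057 rpm, dir flips to +; running = +2396.9057
Stage 3 [53T→75T]: ω = 2396.9057×53/75 = 1693.8133 rpm, dir flips to −; running = −1693.8133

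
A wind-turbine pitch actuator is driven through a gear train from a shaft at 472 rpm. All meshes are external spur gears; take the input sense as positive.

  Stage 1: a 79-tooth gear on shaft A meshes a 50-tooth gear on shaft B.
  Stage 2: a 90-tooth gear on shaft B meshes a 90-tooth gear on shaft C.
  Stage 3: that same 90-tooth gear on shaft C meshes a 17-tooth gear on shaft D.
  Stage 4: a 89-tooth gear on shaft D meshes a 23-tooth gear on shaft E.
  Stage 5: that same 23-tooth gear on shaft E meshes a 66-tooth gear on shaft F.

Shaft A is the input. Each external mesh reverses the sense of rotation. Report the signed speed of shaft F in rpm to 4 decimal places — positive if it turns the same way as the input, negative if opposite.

Stage 1 [79T→50T]: ω = 472.0000×79/50 = 745.7600 rpm, dir flips to −; running = −745.7600
Stage 2 [90T→90T]: ω = 745.7600×90/90 = 745.7600 rpm, dir flips to +; running = +745.7600
Stage 3 [90T→17T]: ω = 745.7600×90/17 = 3948.1412 rpm, dir flips to −; running = −3948.1412
Stage 4 [89T→23T]: ω = 3948.1412×89/23 = 15277.5898 rpm, dir flips to +; running = +15277.5898
Stage 5 [23T→66T]: ω = 15277.5898×23/66 = 5324.0086 rpm, dir flips to −; running = −5324.0086

-5324.0086 rpm (opposite to input, |ω| = 5324.0086 rpm)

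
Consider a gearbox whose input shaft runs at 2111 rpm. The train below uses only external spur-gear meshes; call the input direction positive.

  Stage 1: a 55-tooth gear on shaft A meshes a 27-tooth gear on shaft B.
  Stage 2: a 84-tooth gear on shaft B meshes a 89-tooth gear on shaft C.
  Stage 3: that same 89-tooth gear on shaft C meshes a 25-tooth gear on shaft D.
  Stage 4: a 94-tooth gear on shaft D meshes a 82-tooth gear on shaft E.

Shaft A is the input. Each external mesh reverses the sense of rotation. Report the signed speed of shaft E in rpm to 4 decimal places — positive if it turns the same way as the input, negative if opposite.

Stage 1 [55T→27T]: ω = 2111.0000×55/27 = 4300.1852 rpm, dir flips to −; running = −4300.1852
Stage 2 [84T→89T]: ω = 4300.1852×84/89 = 4058.6017 rpm, dir flips to +; running = +4058.6017
Stage 3 [89T→25T]: ω = 4058.6017×89/25 = 14448.6222 rpm, dir flips to −; running = −14448.6222
Stage 4 [94T→82T]: ω = 14448.6222×94/82 = 16563.0547 rpm, dir flips to +; running = +16563.0547

+16563.0547 rpm (same as input, |ω| = 16563.0547 rpm)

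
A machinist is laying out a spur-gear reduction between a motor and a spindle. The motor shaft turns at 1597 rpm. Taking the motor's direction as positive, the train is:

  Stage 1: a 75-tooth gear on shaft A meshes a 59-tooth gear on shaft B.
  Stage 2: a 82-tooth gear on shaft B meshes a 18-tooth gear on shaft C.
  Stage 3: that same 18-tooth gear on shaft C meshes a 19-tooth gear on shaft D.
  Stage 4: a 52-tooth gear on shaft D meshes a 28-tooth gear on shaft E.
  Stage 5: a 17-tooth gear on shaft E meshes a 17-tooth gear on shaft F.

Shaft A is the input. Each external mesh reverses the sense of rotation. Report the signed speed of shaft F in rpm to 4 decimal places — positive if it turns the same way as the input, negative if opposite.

-16271.2056 rpm (opposite to input, |ω| = 16271.2056 rpm)

Stage 1 [75T→59T]: ω = 1597.0000×75/59 = 2030.0847 rpm, dir flips to −; running = −2030.0847
Stage 2 [82T→18T]: ω = 2030.0847×82/18 = 9248.1638 rpm, dir flips to +; running = +9248.1638
Stage 3 [18T→19T]: ω = 9248.1638×18/19 = 8761.4184 rpm, dir flips to −; running = −8761.4184
Stage 4 [52T→28T]: ω = 8761.4184×52/28 = 16271.2056 rpm, dir flips to +; running = +16271.2056
Stage 5 [17T→17T]: ω = 16271.2056×17/17 = 16271.2056 rpm, dir flips to −; running = −16271.2056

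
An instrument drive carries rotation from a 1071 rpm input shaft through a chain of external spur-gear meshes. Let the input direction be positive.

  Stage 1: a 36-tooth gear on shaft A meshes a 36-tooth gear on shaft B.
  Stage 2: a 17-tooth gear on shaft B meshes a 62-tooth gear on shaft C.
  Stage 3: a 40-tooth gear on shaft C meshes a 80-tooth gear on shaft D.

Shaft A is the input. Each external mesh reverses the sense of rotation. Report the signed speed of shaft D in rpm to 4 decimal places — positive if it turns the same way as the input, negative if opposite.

Stage 1 [36T→36T]: ω = 1071.0000×36/36 = 1071.0000 rpm, dir flips to −; running = −1071.0000
Stage 2 [17T→62T]: ω = 1071.0000×17/62 = 293.6613 rpm, dir flips to +; running = +293.6613
Stage 3 [40T→80T]: ω = 293.6613×40/80 = 146.8306 rpm, dir flips to −; running = −146.8306

-146.8306 rpm (opposite to input, |ω| = 146.8306 rpm)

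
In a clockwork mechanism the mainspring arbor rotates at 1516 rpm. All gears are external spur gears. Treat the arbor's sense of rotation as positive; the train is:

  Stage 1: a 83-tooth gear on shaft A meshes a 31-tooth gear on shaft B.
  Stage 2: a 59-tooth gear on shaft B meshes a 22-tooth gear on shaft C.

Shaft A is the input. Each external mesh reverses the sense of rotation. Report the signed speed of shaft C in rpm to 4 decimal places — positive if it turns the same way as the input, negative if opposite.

Stage 1 [83T→31T]: ω = 1516.0000×83/31 = 4058.9677 rpm, dir flips to −; running = −4058.9677
Stage 2 [59T→22T]: ω = 4058.9677×59/22 = 10885.4135 rpm, dir flips to +; running = +10885.4135

+10885.4135 rpm (same as input, |ω| = 10885.4135 rpm)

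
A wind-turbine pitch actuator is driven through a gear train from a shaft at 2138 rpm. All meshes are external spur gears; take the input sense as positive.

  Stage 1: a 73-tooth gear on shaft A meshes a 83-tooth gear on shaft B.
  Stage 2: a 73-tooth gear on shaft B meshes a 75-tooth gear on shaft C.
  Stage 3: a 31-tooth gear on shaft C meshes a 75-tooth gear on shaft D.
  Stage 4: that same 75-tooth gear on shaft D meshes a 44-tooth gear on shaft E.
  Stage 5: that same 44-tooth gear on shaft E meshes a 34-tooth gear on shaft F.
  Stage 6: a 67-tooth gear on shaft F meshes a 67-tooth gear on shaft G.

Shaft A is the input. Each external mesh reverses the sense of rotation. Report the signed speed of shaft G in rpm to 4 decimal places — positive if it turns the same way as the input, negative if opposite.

Stage 1 [73T→83T]: ω = 2138.0000×73/83 = 1880.4096 rpm, dir flips to −; running = −1880.4096
Stage 2 [73T→75T]: ω = 1880.4096×73/75 = 1830.2654 rpm, dir flips to +; running = +1830.2654
Stage 3 [31T→75T]: ω = 1830.2654×31/75 = 756.5097 rpm, dir flips to −; running = −756.5097
Stage 4 [75T→44T]: ω = 756.5097×75/44 = 1289.5052 rpm, dir flips to +; running = +1289.5052
Stage 5 [44T→34T]: ω = 1289.5052×44/34 = 1668.7714 rpm, dir flips to −; running = −1668.7714
Stage 6 [67T→67T]: ω = 1668.7714×67/67 = 1668.7714 rpm, dir flips to +; running = +1668.7714

+1668.7714 rpm (same as input, |ω| = 1668.7714 rpm)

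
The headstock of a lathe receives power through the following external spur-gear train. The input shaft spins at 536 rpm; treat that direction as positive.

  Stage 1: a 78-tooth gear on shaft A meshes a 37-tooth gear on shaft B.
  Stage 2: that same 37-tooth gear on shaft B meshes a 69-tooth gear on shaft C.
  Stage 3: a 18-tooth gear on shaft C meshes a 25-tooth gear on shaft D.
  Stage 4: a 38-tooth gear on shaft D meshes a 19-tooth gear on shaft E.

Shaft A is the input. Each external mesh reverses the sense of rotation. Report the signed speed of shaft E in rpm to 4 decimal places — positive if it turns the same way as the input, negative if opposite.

+872.5148 rpm (same as input, |ω| = 872.5148 rpm)

Stage 1 [78T→37T]: ω = 536.0000×78/37 = 1129.9459 rpm, dir flips to −; running = −1129.9459
Stage 2 [37T→69T]: ω = 1129.9459×37/69 = 605.9130 rpm, dir flips to +; running = +605.9130
Stage 3 [18T→25T]: ω = 605.9130×18/25 = 436.2574 rpm, dir flips to −; running = −436.2574
Stage 4 [38T→19T]: ω = 436.2574×38/19 = 872.5148 rpm, dir flips to +; running = +872.5148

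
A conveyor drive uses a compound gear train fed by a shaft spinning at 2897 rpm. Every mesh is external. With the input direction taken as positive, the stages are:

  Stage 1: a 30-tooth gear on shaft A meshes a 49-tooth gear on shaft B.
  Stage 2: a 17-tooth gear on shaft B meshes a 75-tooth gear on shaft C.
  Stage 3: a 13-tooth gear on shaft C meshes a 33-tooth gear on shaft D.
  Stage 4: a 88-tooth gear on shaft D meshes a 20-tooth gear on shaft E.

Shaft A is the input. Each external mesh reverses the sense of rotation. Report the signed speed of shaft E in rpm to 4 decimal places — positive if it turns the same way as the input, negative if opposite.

+696.8566 rpm (same as input, |ω| = 696.8566 rpm)

Stage 1 [30T→49T]: ω = 2897.0000×30/49 = 1773.6735 rpm, dir flips to −; running = −1773.6735
Stage 2 [17T→75T]: ω = 1773.6735×17/75 = 402.0327 rpm, dir flips to +; running = +402.0327
Stage 3 [13T→33T]: ω = 402.0327×13/33 = 158.3765 rpm, dir flips to −; running = −158.3765
Stage 4 [88T→20T]: ω = 158.3765×88/20 = 696.8566 rpm, dir flips to +; running = +696.8566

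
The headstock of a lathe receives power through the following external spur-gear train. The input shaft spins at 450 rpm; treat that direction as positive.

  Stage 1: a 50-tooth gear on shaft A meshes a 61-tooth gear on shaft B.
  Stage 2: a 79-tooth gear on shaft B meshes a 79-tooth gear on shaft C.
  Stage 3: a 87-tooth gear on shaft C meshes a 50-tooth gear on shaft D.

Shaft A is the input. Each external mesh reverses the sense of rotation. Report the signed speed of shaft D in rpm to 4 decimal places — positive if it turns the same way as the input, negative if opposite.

-641.8033 rpm (opposite to input, |ω| = 641.8033 rpm)

Stage 1 [50T→61T]: ω = 450.0000×50/61 = 368.8525 rpm, dir flips to −; running = −368.8525
Stage 2 [79T→79T]: ω = 368.8525×79/79 = 368.8525 rpm, dir flips to +; running = +368.8525
Stage 3 [87T→50T]: ω = 368.8525×87/50 = 641.8033 rpm, dir flips to −; running = −641.8033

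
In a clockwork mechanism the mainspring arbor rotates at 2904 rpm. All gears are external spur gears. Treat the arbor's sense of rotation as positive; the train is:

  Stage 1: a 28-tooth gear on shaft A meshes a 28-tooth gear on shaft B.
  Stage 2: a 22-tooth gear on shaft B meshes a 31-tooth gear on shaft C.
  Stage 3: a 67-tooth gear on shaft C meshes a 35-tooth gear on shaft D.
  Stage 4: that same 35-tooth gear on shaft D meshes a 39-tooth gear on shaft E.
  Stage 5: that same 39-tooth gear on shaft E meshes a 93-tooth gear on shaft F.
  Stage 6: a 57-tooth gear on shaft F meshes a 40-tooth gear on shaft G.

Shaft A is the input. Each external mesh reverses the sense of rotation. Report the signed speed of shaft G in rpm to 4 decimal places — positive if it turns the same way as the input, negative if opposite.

Stage 1 [28T→28T]: ω = 2904.0000×28/28 = 2904.0000 rpm, dir flips to −; running = −2904.0000
Stage 2 [22T→31T]: ω = 2904.0000×22/31 = 2060.9032 rpm, dir flips to +; running = +2060.9032
Stage 3 [67T→35T]: ω = 2060.9032×67/35 = 3945.1576 rpm, dir flips to −; running = −3945.1576
Stage 4 [35T→39T]: ω = 3945.1576×35/39 = 3540.5261 rpm, dir flips to +; running = +3540.5261
Stage 5 [39T→93T]: ω = 3540.5261×39/93 = 1484.7367 rpm, dir flips to −; running = −1484.7367
Stage 6 [57T→40T]: ω = 1484.7367×57/40 = 2115.7498 rpm, dir flips to +; running = +2115.7498

+2115.7498 rpm (same as input, |ω| = 2115.7498 rpm)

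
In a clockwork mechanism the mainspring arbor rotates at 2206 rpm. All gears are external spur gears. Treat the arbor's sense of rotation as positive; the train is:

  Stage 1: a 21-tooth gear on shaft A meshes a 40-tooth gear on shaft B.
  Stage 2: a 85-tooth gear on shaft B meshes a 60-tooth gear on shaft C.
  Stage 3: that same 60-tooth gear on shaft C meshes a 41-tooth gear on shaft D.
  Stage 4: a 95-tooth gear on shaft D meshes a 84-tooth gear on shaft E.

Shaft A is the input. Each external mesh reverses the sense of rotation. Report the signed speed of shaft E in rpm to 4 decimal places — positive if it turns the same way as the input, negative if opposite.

Stage 1 [21T→40T]: ω = 2206.0000×21/40 = 1158.1500 rpm, dir flips to −; running = −1158.1500
Stage 2 [85T→60T]: ω = 1158.1500×85/60 = 1640.7125 rpm, dir flips to +; running = +1640.7125
Stage 3 [60T→41T]: ω = 1640.7125×60/41 = 2401.0427 rpm, dir flips to −; running = −2401.0427
Stage 4 [95T→84T]: ω = 2401.0427×95/84 = 2715.4649 rpm, dir flips to +; running = +2715.4649

+2715.4649 rpm (same as input, |ω| = 2715.4649 rpm)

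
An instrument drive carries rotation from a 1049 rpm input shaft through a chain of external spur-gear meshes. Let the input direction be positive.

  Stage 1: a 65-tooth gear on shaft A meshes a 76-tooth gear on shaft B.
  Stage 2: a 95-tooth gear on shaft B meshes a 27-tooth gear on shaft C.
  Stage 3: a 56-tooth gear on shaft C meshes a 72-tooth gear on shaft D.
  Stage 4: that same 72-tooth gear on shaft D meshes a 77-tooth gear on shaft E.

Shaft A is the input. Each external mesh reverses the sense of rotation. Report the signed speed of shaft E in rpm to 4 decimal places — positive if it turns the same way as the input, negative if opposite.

+2295.7912 rpm (same as input, |ω| = 2295.7912 rpm)

Stage 1 [65T→76T]: ω = 1049.0000×65/76 = 897.1711 rpm, dir flips to −; running = −897.1711
Stage 2 [95T→27T]: ω = 897.1711×95/27 = 3156.7130 rpm, dir flips to +; running = +3156.7130
Stage 3 [56T→72T]: ω = 3156.7130×56/72 = 2455.2212 rpm, dir flips to −; running = −2455.2212
Stage 4 [72T→77T]: ω = 2455.2212×72/77 = 2295.7912 rpm, dir flips to +; running = +2295.7912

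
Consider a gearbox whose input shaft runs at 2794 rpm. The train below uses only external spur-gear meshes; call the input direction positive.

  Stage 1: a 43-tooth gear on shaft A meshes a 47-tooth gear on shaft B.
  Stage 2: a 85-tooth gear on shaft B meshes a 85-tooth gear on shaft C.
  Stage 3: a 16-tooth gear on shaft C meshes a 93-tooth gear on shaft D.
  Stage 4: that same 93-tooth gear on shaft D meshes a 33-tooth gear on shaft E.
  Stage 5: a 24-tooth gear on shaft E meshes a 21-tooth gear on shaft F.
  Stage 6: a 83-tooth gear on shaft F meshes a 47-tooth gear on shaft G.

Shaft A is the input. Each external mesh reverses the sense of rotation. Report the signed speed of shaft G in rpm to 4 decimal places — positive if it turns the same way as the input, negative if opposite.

Stage 1 [43T→47T]: ω = 2794.0000×43/47 = 2556.2128 rpm, dir flips to −; running = −2556.2128
Stage 2 [85T→85T]: ω = 2556.2128×85/85 = 2556.2128 rpm, dir flips to +; running = +2556.2128
Stage 3 [16T→93T]: ω = 2556.2128×16/93 = 439.7785 rpm, dir flips to −; running = −439.7785
Stage 4 [93T→33T]: ω = 439.7785×93/33 = 1239.3759 rpm, dir flips to +; running = +1239.3759
Stage 5 [24T→21T]: ω = 1239.3759×24/21 = 1416.4296 rpm, dir flips to −; running = −1416.4296
Stage 6 [83T→47T]: ω = 1416.4296×83/47 = 2501.3544 rpm, dir flips to +; running = +2501.3544

+2501.3544 rpm (same as input, |ω| = 2501.3544 rpm)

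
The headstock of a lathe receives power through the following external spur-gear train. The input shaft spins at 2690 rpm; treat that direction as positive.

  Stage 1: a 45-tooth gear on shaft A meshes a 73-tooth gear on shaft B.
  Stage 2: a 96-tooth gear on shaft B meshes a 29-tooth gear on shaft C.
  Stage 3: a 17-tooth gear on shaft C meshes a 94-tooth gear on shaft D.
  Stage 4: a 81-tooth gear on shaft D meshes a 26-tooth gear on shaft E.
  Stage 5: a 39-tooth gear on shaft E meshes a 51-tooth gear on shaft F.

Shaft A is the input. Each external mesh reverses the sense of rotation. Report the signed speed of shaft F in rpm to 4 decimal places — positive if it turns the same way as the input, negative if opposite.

-2365.0610 rpm (opposite to input, |ω| = 2365.0610 rpm)

Stage 1 [45T→73T]: ω = 2690.0000×45/73 = 1658.2192 rpm, dir flips to −; running = −1658.2192
Stage 2 [96T→29T]: ω = 1658.2192×96/29 = 5489.2773 rpm, dir flips to +; running = +5489.2773
Stage 3 [17T→94T]: ω = 5489.2773×17/94 = 992.7416 rpm, dir flips to −; running = −992.7416
Stage 4 [81T→26T]: ω = 992.7416×81/26 = 3092.7720 rpm, dir flips to +; running = +3092.7720
Stage 5 [39T→51T]: ω = 3092.7720×39/51 = 2365.0610 rpm, dir flips to −; running = −2365.0610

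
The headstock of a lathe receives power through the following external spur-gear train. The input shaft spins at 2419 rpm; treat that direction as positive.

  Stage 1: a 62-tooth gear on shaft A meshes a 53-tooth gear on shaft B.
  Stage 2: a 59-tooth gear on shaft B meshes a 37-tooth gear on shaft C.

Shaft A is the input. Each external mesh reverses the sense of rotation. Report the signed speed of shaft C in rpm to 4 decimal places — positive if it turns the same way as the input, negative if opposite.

Stage 1 [62T→53T]: ω = 2419.0000×62/53 = 2829.7736 rpm, dir flips to −; running = −2829.7736
Stage 2 [59T→37T]: ω = 2829.7736×59/37 = 4512.3417 rpm, dir flips to +; running = +4512.3417

+4512.3417 rpm (same as input, |ω| = 4512.3417 rpm)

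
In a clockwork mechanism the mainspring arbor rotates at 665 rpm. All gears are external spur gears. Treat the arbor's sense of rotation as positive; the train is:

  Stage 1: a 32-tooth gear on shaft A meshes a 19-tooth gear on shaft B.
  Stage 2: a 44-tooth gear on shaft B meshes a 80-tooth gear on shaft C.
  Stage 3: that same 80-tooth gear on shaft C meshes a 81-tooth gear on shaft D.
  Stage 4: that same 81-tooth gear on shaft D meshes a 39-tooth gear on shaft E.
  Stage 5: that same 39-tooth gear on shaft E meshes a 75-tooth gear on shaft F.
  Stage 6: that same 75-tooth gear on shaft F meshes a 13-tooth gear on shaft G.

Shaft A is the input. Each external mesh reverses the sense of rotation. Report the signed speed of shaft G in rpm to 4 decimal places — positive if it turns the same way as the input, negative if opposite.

+3790.7692 rpm (same as input, |ω| = 3790.7692 rpm)

Stage 1 [32T→19T]: ω = 665.0000×32/19 = 1120.0000 rpm, dir flips to −; running = −1120.0000
Stage 2 [44T→80T]: ω = 1120.0000×44/80 = 616.0000 rpm, dir flips to +; running = +616.0000
Stage 3 [80T→81T]: ω = 616.0000×80/81 = 608.3951 rpm, dir flips to −; running = −608.3951
Stage 4 [81T→39T]: ω = 608.3951×81/39 = 1263.5897 rpm, dir flips to +; running = +1263.5897
Stage 5 [39T→75T]: ω = 1263.5897×39/75 = 657.0667 rpm, dir flips to −; running = −657.0667
Stage 6 [75T→13T]: ω = 657.0667×75/13 = 3790.7692 rpm, dir flips to +; running = +3790.7692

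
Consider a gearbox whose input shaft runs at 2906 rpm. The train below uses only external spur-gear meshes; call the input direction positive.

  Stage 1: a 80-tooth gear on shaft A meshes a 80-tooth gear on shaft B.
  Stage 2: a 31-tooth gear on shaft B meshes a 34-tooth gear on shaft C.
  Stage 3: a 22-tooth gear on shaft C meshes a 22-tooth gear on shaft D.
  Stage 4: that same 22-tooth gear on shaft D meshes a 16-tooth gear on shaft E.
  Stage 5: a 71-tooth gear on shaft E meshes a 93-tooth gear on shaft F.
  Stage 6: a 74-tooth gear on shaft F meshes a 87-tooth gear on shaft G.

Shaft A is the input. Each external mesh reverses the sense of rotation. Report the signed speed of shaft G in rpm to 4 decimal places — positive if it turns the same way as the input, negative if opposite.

+2365.7506 rpm (same as input, |ω| = 2365.7506 rpm)

Stage 1 [80T→80T]: ω = 2906.0000×80/80 = 2906.0000 rpm, dir flips to −; running = −2906.0000
Stage 2 [31T→34T]: ω = 2906.0000×31/34 = 2649.5882 rpm, dir flips to +; running = +2649.5882
Stage 3 [22T→22T]: ω = 2649.5882×22/22 = 2649.5882 rpm, dir flips to −; running = −2649.5882
Stage 4 [22T→16T]: ω = 2649.5882×22/16 = 3643.1838 rpm, dir flips to +; running = +3643.1838
Stage 5 [71T→93T]: ω = 3643.1838×71/93 = 2781.3554 rpm, dir flips to −; running = −2781.3554
Stage 6 [74T→87T]: ω = 2781.3554×74/87 = 2365.7506 rpm, dir flips to +; running = +2365.7506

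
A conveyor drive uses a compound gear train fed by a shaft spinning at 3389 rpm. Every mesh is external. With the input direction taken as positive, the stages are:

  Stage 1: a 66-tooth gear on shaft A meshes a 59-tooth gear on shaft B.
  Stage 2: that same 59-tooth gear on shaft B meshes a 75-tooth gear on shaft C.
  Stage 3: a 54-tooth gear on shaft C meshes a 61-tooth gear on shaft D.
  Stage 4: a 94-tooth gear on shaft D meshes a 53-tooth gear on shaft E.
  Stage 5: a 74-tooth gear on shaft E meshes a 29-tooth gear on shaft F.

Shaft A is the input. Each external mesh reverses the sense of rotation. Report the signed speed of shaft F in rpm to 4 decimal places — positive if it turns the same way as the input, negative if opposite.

-11948.2382 rpm (opposite to input, |ω| = 11948.2382 rpm)

Stage 1 [66T→59T]: ω = 3389.0000×66/59 = 3791.0847 rpm, dir flips to −; running = −3791.0847
Stage 2 [59T→75T]: ω = 3791.0847×59/75 = 2982.3200 rpm, dir flips to +; running = +2982.3200
Stage 3 [54T→61T]: ω = 2982.3200×54/61 = 2640.0866 rpm, dir flips to −; running = −2640.0866
Stage 4 [94T→53T]: ω = 2640.0866×94/53 = 4682.4177 rpm, dir flips to +; running = +4682.4177
Stage 5 [74T→29T]: ω = 4682.4177×74/29 = 11948.2382 rpm, dir flips to −; running = −11948.2382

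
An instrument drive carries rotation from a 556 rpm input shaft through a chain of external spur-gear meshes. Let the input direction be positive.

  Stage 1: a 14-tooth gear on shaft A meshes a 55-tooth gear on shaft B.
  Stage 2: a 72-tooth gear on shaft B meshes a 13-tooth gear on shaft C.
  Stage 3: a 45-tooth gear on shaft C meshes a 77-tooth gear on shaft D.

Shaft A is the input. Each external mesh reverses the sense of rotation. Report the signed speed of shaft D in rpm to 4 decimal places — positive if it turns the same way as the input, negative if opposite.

-458.0903 rpm (opposite to input, |ω| = 458.0903 rpm)

Stage 1 [14T→55T]: ω = 556.0000×14/55 = 141.5273 rpm, dir flips to −; running = −141.5273
Stage 2 [72T→13T]: ω = 141.5273×72/13 = 783.8434 rpm, dir flips to +; running = +783.8434
Stage 3 [45T→77T]: ω = 783.8434×45/77 = 458.0903 rpm, dir flips to −; running = −458.0903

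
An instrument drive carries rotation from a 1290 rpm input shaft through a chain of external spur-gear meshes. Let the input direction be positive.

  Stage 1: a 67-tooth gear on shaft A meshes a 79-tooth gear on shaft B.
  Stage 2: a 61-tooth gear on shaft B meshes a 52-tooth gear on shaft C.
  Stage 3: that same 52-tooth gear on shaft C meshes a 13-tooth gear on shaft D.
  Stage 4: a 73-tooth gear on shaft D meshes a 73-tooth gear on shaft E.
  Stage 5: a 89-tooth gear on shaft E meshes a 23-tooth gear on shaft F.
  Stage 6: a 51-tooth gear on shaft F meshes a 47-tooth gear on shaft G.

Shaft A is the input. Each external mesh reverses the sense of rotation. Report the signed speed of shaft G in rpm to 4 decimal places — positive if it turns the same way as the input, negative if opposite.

Stage 1 [67T→79T]: ω = 1290.0000×67/79 = 1094.0506 rpm, dir flips to −; running = −1094.0506
Stage 2 [61T→52T]: ω = 1094.0506×61/52 = 1283.4056 rpm, dir flips to +; running = +1283.4056
Stage 3 [52T→13T]: ω = 1283.4056×52/13 = 5133.6222 rpm, dir flips to −; running = −5133.6222
Stage 4 [73T→73T]: ω = 5133.6222×73/73 = 5133.6222 rpm, dir flips to +; running = +5133.6222
Stage 5 [89T→23T]: ω = 5133.6222×89/23 = 19864.8859 rpm, dir flips to −; running = −19864.8859
Stage 6 [51T→47T]: ω = 19864.8859×51/47 = 21555.5145 rpm, dir flips to +; running = +21555.5145

+21555.5145 rpm (same as input, |ω| = 21555.5145 rpm)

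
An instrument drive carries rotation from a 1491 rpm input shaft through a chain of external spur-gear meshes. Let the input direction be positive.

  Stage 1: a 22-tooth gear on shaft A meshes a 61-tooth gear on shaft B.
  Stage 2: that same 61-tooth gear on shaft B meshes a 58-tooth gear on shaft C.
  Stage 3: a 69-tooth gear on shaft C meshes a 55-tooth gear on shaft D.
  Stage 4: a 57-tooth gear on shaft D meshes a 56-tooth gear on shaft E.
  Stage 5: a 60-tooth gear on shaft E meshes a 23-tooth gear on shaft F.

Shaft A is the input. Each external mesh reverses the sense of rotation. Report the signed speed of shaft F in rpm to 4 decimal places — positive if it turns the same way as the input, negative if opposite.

-1883.9483 rpm (opposite to input, |ω| = 1883.9483 rpm)

Stage 1 [22T→61T]: ω = 1491.0000×22/61 = 537.7377 rpm, dir flips to −; running = −537.7377
Stage 2 [61T→58T]: ω = 537.7377×61/58 = 565.5517 rpm, dir flips to +; running = +565.5517
Stage 3 [69T→55T]: ω = 565.5517×69/55 = 709.5103 rpm, dir flips to −; running = −709.5103
Stage 4 [57T→56T]: ω = 709.5103×57/56 = 722.1802 rpm, dir flips to +; running = +722.1802
Stage 5 [60T→23T]: ω = 722.1802×60/23 = 1883.9483 rpm, dir flips to −; running = −1883.9483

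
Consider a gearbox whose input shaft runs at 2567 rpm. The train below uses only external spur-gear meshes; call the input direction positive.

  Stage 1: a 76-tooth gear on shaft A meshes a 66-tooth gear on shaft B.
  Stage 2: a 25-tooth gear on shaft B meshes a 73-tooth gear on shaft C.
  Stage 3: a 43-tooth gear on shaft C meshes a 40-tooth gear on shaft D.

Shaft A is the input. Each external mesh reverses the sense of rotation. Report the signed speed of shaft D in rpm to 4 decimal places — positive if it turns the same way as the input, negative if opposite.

-1088.2311 rpm (opposite to input, |ω| = 1088.2311 rpm)

Stage 1 [76T→66T]: ω = 2567.0000×76/66 = 2955.9394 rpm, dir flips to −; running = −2955.9394
Stage 2 [25T→73T]: ω = 2955.9394×25/73 = 1012.3080 rpm, dir flips to +; running = +1012.3080
Stage 3 [43T→40T]: ω = 1012.3080×43/40 = 1088.2311 rpm, dir flips to −; running = −1088.2311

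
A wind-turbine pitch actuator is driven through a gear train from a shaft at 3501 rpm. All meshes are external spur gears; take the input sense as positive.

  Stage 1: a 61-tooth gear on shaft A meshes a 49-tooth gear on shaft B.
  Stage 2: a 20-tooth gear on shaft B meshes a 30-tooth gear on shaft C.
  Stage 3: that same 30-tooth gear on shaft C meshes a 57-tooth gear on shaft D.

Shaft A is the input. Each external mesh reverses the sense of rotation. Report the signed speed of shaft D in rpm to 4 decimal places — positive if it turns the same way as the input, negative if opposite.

-1529.2589 rpm (opposite to input, |ω| = 1529.2589 rpm)

Stage 1 [61T→49T]: ω = 3501.0000×61/49 = 4358.3878 rpm, dir flips to −; running = −4358.3878
Stage 2 [20T→30T]: ω = 4358.3878×20/30 = 2905.5918 rpm, dir flips to +; running = +2905.5918
Stage 3 [30T→57T]: ω = 2905.5918×30/57 = 1529.2589 rpm, dir flips to −; running = −1529.2589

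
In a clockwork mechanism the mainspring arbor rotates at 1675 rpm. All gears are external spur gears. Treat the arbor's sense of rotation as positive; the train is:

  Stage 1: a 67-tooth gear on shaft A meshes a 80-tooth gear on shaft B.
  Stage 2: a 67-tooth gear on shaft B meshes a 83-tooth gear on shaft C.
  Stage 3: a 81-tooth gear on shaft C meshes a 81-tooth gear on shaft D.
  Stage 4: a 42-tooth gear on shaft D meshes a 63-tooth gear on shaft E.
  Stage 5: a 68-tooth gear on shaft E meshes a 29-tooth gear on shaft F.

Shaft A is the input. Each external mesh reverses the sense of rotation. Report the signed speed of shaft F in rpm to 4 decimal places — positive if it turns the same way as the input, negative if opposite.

Stage 1 [67T→80T]: ω = 1675.0000×67/80 = 1402.8125 rpm, dir flips to −; running = −1402.8125
Stage 2 [67T→83T]: ω = 1402.8125×67/83 = 1132.3908 rpm, dir flips to +; running = +1132.3908
Stage 3 [81T→81T]: ω = 1132.3908×81/81 = 1132.3908 rpm, dir flips to −; running = −1132.3908
Stage 4 [42T→63T]: ω = 1132.3908×42/63 = 754.9272 rpm, dir flips to +; running = +754.9272
Stage 5 [68T→29T]: ω = 754.9272×68/29 = 1770.1741 rpm, dir flips to −; running = −1770.1741

-1770.1741 rpm (opposite to input, |ω| = 1770.1741 rpm)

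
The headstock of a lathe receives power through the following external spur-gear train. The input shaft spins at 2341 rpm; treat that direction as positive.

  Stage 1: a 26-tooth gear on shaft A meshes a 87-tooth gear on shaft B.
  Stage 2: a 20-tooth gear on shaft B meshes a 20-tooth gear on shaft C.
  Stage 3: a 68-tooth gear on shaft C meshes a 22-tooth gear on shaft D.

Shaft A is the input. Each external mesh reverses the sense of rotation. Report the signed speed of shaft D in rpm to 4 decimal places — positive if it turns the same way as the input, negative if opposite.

-2162.4284 rpm (opposite to input, |ω| = 2162.4284 rpm)

Stage 1 [26T→87T]: ω = 2341.0000×26/87 = 699.6092 rpm, dir flips to −; running = −699.6092
Stage 2 [20T→20T]: ω = 699.6092×20/20 = 699.6092 rpm, dir flips to +; running = +699.6092
Stage 3 [68T→22T]: ω = 699.6092×68/22 = 2162.4284 rpm, dir flips to −; running = −2162.4284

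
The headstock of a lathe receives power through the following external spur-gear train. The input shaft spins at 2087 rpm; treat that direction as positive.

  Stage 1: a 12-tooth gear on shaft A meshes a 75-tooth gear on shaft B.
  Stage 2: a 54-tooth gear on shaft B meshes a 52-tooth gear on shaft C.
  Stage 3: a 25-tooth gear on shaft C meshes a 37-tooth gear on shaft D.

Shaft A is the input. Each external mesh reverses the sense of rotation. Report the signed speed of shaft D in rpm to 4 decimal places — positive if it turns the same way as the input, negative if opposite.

-234.2994 rpm (opposite to input, |ω| = 234.2994 rpm)

Stage 1 [12T→75T]: ω = 2087.0000×12/75 = 333.9200 rpm, dir flips to −; running = −333.9200
Stage 2 [54T→52T]: ω = 333.9200×54/52 = 346.7631 rpm, dir flips to +; running = +346.7631
Stage 3 [25T→37T]: ω = 346.7631×25/37 = 234.2994 rpm, dir flips to −; running = −234.2994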